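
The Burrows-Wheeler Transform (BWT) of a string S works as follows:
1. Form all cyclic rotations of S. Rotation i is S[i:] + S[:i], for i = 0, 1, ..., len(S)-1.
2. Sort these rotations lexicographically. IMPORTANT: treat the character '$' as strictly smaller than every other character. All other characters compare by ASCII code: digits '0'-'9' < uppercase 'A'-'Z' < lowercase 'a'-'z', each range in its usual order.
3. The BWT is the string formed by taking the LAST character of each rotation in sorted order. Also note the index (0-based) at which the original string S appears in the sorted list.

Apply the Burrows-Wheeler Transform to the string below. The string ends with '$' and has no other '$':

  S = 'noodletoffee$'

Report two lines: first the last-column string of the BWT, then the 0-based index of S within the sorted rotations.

Answer: eoeflfod$otne
8

Derivation:
All 13 rotations (rotation i = S[i:]+S[:i]):
  rot[0] = noodletoffee$
  rot[1] = oodletoffee$n
  rot[2] = odletoffee$no
  rot[3] = dletoffee$noo
  rot[4] = letoffee$nood
  rot[5] = etoffee$noodl
  rot[6] = toffee$noodle
  rot[7] = offee$noodlet
  rot[8] = ffee$noodleto
  rot[9] = fee$noodletof
  rot[10] = ee$noodletoff
  rot[11] = e$noodletoffe
  rot[12] = $noodletoffee
Sorted (with $ < everything):
  sorted[0] = $noodletoffee  (last char: 'e')
  sorted[1] = dletoffee$noo  (last char: 'o')
  sorted[2] = e$noodletoffe  (last char: 'e')
  sorted[3] = ee$noodletoff  (last char: 'f')
  sorted[4] = etoffee$noodl  (last char: 'l')
  sorted[5] = fee$noodletof  (last char: 'f')
  sorted[6] = ffee$noodleto  (last char: 'o')
  sorted[7] = letoffee$nood  (last char: 'd')
  sorted[8] = noodletoffee$  (last char: '$')
  sorted[9] = odletoffee$no  (last char: 'o')
  sorted[10] = offee$noodlet  (last char: 't')
  sorted[11] = oodletoffee$n  (last char: 'n')
  sorted[12] = toffee$noodle  (last char: 'e')
Last column: eoeflfod$otne
Original string S is at sorted index 8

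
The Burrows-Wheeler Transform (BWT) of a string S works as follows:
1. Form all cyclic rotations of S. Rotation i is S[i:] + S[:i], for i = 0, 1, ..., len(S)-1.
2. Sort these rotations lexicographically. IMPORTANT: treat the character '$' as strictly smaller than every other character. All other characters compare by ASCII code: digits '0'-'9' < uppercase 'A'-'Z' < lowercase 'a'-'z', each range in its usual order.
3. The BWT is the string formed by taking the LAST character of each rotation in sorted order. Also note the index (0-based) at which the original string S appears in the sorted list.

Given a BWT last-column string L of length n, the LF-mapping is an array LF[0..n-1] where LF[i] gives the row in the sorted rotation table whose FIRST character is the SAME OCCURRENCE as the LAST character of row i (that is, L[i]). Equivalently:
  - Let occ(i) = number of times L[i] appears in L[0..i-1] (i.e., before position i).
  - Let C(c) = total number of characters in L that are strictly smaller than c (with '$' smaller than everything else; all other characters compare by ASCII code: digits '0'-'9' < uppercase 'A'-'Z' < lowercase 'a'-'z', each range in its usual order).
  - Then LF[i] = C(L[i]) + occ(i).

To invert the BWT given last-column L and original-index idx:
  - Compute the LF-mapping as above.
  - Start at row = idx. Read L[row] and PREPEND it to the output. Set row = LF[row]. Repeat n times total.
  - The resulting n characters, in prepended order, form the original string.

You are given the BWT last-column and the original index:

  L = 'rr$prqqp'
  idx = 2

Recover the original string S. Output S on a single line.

LF mapping: 5 6 0 1 7 3 4 2
Walk LF starting at row 2, prepending L[row]:
  step 1: row=2, L[2]='$', prepend. Next row=LF[2]=0
  step 2: row=0, L[0]='r', prepend. Next row=LF[0]=5
  step 3: row=5, L[5]='q', prepend. Next row=LF[5]=3
  step 4: row=3, L[3]='p', prepend. Next row=LF[3]=1
  step 5: row=1, L[1]='r', prepend. Next row=LF[1]=6
  step 6: row=6, L[6]='q', prepend. Next row=LF[6]=4
  step 7: row=4, L[4]='r', prepend. Next row=LF[4]=7
  step 8: row=7, L[7]='p', prepend. Next row=LF[7]=2
Reversed output: prqrpqr$

Answer: prqrpqr$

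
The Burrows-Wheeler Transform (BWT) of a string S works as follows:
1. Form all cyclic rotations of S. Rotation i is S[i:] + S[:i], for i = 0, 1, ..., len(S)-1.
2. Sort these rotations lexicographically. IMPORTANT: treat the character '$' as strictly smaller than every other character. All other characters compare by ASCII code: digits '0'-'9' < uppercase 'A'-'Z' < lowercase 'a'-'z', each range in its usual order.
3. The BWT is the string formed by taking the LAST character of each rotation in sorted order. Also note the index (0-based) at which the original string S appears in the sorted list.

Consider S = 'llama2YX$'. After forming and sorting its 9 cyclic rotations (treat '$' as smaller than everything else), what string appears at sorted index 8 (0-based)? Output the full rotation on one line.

Answer: ma2YX$lla

Derivation:
All 9 rotations (rotation i = S[i:]+S[:i]):
  rot[0] = llama2YX$
  rot[1] = lama2YX$l
  rot[2] = ama2YX$ll
  rot[3] = ma2YX$lla
  rot[4] = a2YX$llam
  rot[5] = 2YX$llama
  rot[6] = YX$llama2
  rot[7] = X$llama2Y
  rot[8] = $llama2YX
Sorted (with $ < everything):
  sorted[0] = $llama2YX
  sorted[1] = 2YX$llama
  sorted[2] = X$llama2Y
  sorted[3] = YX$llama2
  sorted[4] = a2YX$llam
  sorted[5] = ama2YX$ll
  sorted[6] = lama2YX$l
  sorted[7] = llama2YX$
  sorted[8] = ma2YX$lla
sorted[8] = ma2YX$lla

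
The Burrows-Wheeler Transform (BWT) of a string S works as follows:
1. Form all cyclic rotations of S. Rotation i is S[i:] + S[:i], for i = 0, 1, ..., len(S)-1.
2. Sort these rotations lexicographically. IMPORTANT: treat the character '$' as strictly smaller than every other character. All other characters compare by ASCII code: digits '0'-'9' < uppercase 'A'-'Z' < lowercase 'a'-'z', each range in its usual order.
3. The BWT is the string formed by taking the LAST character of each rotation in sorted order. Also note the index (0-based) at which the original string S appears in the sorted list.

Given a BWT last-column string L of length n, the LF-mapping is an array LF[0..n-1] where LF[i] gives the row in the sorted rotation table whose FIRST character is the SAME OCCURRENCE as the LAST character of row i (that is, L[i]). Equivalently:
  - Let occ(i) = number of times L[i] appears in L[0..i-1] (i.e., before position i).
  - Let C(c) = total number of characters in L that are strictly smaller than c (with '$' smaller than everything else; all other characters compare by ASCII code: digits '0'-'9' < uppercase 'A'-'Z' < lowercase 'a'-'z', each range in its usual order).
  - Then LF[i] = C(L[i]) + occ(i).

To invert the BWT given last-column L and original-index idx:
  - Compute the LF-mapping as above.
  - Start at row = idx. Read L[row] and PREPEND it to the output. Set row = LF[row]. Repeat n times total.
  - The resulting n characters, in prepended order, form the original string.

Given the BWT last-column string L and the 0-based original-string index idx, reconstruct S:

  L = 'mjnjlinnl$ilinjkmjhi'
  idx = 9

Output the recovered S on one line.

Answer: jnjhnjikmniinlliljm$

Derivation:
LF mapping: 14 6 16 7 11 2 17 18 12 0 3 13 4 19 8 10 15 9 1 5
Walk LF starting at row 9, prepending L[row]:
  step 1: row=9, L[9]='$', prepend. Next row=LF[9]=0
  step 2: row=0, L[0]='m', prepend. Next row=LF[0]=14
  step 3: row=14, L[14]='j', prepend. Next row=LF[14]=8
  step 4: row=8, L[8]='l', prepend. Next row=LF[8]=12
  step 5: row=12, L[12]='i', prepend. Next row=LF[12]=4
  step 6: row=4, L[4]='l', prepend. Next row=LF[4]=11
  step 7: row=11, L[11]='l', prepend. Next row=LF[11]=13
  step 8: row=13, L[13]='n', prepend. Next row=LF[13]=19
  step 9: row=19, L[19]='i', prepend. Next row=LF[19]=5
  step 10: row=5, L[5]='i', prepend. Next row=LF[5]=2
  step 11: row=2, L[2]='n', prepend. Next row=LF[2]=16
  step 12: row=16, L[16]='m', prepend. Next row=LF[16]=15
  step 13: row=15, L[15]='k', prepend. Next row=LF[15]=10
  step 14: row=10, L[10]='i', prepend. Next row=LF[10]=3
  step 15: row=3, L[3]='j', prepend. Next row=LF[3]=7
  step 16: row=7, L[7]='n', prepend. Next row=LF[7]=18
  step 17: row=18, L[18]='h', prepend. Next row=LF[18]=1
  step 18: row=1, L[1]='j', prepend. Next row=LF[1]=6
  step 19: row=6, L[6]='n', prepend. Next row=LF[6]=17
  step 20: row=17, L[17]='j', prepend. Next row=LF[17]=9
Reversed output: jnjhnjikmniinlliljm$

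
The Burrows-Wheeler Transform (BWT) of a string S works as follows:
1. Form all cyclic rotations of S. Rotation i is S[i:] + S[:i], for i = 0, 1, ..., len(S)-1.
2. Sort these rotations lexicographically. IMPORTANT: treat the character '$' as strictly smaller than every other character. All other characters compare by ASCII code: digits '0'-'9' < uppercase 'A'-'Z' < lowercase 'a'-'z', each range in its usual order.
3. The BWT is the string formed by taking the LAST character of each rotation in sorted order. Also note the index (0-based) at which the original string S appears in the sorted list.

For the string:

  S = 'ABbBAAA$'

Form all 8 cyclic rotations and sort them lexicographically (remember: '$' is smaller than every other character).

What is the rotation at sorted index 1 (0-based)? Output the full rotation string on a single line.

Answer: A$ABbBAA

Derivation:
All 8 rotations (rotation i = S[i:]+S[:i]):
  rot[0] = ABbBAAA$
  rot[1] = BbBAAA$A
  rot[2] = bBAAA$AB
  rot[3] = BAAA$ABb
  rot[4] = AAA$ABbB
  rot[5] = AA$ABbBA
  rot[6] = A$ABbBAA
  rot[7] = $ABbBAAA
Sorted (with $ < everything):
  sorted[0] = $ABbBAAA
  sorted[1] = A$ABbBAA
  sorted[2] = AA$ABbBA
  sorted[3] = AAA$ABbB
  sorted[4] = ABbBAAA$
  sorted[5] = BAAA$ABb
  sorted[6] = BbBAAA$A
  sorted[7] = bBAAA$AB
sorted[1] = A$ABbBAA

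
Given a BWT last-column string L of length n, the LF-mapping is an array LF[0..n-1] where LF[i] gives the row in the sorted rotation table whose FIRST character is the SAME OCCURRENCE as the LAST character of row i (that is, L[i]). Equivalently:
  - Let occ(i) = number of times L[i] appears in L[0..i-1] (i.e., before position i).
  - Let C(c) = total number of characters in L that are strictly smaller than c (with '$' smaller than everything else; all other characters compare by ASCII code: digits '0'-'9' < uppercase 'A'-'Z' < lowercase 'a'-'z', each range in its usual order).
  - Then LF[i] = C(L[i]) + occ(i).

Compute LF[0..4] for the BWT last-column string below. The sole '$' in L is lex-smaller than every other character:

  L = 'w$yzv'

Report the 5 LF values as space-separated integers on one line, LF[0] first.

Char counts: '$':1, 'v':1, 'w':1, 'y':1, 'z':1
C (first-col start): C('$')=0, C('v')=1, C('w')=2, C('y')=3, C('z')=4
L[0]='w': occ=0, LF[0]=C('w')+0=2+0=2
L[1]='$': occ=0, LF[1]=C('$')+0=0+0=0
L[2]='y': occ=0, LF[2]=C('y')+0=3+0=3
L[3]='z': occ=0, LF[3]=C('z')+0=4+0=4
L[4]='v': occ=0, LF[4]=C('v')+0=1+0=1

Answer: 2 0 3 4 1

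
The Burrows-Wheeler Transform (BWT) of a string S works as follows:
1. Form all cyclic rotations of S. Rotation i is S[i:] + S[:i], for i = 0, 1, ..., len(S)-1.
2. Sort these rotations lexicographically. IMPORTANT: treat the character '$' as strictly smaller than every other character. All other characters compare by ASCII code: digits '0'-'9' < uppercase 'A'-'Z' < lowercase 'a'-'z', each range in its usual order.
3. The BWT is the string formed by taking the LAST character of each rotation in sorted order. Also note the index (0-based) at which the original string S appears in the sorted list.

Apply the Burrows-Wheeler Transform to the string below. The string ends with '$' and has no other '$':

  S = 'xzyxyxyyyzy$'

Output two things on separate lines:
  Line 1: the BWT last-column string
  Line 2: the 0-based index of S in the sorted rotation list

Answer: yyy$zzxxyyyx
3

Derivation:
All 12 rotations (rotation i = S[i:]+S[:i]):
  rot[0] = xzyxyxyyyzy$
  rot[1] = zyxyxyyyzy$x
  rot[2] = yxyxyyyzy$xz
  rot[3] = xyxyyyzy$xzy
  rot[4] = yxyyyzy$xzyx
  rot[5] = xyyyzy$xzyxy
  rot[6] = yyyzy$xzyxyx
  rot[7] = yyzy$xzyxyxy
  rot[8] = yzy$xzyxyxyy
  rot[9] = zy$xzyxyxyyy
  rot[10] = y$xzyxyxyyyz
  rot[11] = $xzyxyxyyyzy
Sorted (with $ < everything):
  sorted[0] = $xzyxyxyyyzy  (last char: 'y')
  sorted[1] = xyxyyyzy$xzy  (last char: 'y')
  sorted[2] = xyyyzy$xzyxy  (last char: 'y')
  sorted[3] = xzyxyxyyyzy$  (last char: '$')
  sorted[4] = y$xzyxyxyyyz  (last char: 'z')
  sorted[5] = yxyxyyyzy$xz  (last char: 'z')
  sorted[6] = yxyyyzy$xzyx  (last char: 'x')
  sorted[7] = yyyzy$xzyxyx  (last char: 'x')
  sorted[8] = yyzy$xzyxyxy  (last char: 'y')
  sorted[9] = yzy$xzyxyxyy  (last char: 'y')
  sorted[10] = zy$xzyxyxyyy  (last char: 'y')
  sorted[11] = zyxyxyyyzy$x  (last char: 'x')
Last column: yyy$zzxxyyyx
Original string S is at sorted index 3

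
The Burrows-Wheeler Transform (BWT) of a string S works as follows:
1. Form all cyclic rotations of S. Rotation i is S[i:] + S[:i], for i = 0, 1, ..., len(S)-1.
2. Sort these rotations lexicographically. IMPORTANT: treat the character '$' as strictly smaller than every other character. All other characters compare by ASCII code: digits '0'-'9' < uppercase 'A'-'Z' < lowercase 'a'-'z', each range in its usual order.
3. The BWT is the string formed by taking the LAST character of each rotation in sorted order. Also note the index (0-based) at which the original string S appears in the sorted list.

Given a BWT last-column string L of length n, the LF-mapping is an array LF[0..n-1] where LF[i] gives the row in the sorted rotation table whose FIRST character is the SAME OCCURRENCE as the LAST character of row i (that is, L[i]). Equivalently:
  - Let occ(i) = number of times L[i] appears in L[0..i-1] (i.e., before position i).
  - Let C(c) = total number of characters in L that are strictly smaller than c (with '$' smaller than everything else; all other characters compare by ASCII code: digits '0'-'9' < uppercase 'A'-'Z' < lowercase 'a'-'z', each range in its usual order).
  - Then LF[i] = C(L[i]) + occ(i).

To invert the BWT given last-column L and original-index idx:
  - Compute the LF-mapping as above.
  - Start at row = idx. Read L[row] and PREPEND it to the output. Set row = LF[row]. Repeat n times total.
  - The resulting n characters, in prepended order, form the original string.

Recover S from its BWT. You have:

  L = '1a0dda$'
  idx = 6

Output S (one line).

LF mapping: 2 3 1 5 6 4 0
Walk LF starting at row 6, prepending L[row]:
  step 1: row=6, L[6]='$', prepend. Next row=LF[6]=0
  step 2: row=0, L[0]='1', prepend. Next row=LF[0]=2
  step 3: row=2, L[2]='0', prepend. Next row=LF[2]=1
  step 4: row=1, L[1]='a', prepend. Next row=LF[1]=3
  step 5: row=3, L[3]='d', prepend. Next row=LF[3]=5
  step 6: row=5, L[5]='a', prepend. Next row=LF[5]=4
  step 7: row=4, L[4]='d', prepend. Next row=LF[4]=6
Reversed output: dada01$

Answer: dada01$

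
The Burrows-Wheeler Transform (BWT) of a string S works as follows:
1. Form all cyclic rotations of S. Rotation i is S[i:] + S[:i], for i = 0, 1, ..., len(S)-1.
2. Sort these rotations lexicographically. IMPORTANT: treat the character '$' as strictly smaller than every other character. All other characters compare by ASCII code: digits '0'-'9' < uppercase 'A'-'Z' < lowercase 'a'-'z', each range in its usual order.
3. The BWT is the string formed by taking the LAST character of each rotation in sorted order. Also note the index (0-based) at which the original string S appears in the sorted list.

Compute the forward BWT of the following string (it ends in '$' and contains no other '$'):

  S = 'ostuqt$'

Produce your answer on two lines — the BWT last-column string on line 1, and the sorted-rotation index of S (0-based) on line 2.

Answer: t$uoqst
1

Derivation:
All 7 rotations (rotation i = S[i:]+S[:i]):
  rot[0] = ostuqt$
  rot[1] = stuqt$o
  rot[2] = tuqt$os
  rot[3] = uqt$ost
  rot[4] = qt$ostu
  rot[5] = t$ostuq
  rot[6] = $ostuqt
Sorted (with $ < everything):
  sorted[0] = $ostuqt  (last char: 't')
  sorted[1] = ostuqt$  (last char: '$')
  sorted[2] = qt$ostu  (last char: 'u')
  sorted[3] = stuqt$o  (last char: 'o')
  sorted[4] = t$ostuq  (last char: 'q')
  sorted[5] = tuqt$os  (last char: 's')
  sorted[6] = uqt$ost  (last char: 't')
Last column: t$uoqst
Original string S is at sorted index 1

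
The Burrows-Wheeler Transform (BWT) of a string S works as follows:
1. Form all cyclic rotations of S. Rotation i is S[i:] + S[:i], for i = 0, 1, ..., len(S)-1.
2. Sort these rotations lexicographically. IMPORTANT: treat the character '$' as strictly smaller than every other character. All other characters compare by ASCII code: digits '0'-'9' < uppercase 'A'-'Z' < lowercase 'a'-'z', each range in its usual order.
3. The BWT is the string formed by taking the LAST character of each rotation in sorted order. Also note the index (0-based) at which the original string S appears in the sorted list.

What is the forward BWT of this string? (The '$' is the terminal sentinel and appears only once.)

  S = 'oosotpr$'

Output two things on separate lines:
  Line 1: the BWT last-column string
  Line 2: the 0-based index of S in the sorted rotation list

Answer: r$ostpoo
1

Derivation:
All 8 rotations (rotation i = S[i:]+S[:i]):
  rot[0] = oosotpr$
  rot[1] = osotpr$o
  rot[2] = sotpr$oo
  rot[3] = otpr$oos
  rot[4] = tpr$ooso
  rot[5] = pr$oosot
  rot[6] = r$oosotp
  rot[7] = $oosotpr
Sorted (with $ < everything):
  sorted[0] = $oosotpr  (last char: 'r')
  sorted[1] = oosotpr$  (last char: '$')
  sorted[2] = osotpr$o  (last char: 'o')
  sorted[3] = otpr$oos  (last char: 's')
  sorted[4] = pr$oosot  (last char: 't')
  sorted[5] = r$oosotp  (last char: 'p')
  sorted[6] = sotpr$oo  (last char: 'o')
  sorted[7] = tpr$ooso  (last char: 'o')
Last column: r$ostpoo
Original string S is at sorted index 1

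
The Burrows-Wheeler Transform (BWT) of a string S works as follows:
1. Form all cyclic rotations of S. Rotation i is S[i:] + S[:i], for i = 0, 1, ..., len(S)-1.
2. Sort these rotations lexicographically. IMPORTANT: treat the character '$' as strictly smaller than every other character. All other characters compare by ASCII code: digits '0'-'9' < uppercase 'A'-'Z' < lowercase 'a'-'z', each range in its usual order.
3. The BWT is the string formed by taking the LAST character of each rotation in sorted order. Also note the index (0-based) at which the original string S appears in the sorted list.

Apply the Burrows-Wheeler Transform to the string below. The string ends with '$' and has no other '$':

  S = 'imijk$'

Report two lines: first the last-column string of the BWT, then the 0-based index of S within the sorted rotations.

Answer: km$iji
2

Derivation:
All 6 rotations (rotation i = S[i:]+S[:i]):
  rot[0] = imijk$
  rot[1] = mijk$i
  rot[2] = ijk$im
  rot[3] = jk$imi
  rot[4] = k$imij
  rot[5] = $imijk
Sorted (with $ < everything):
  sorted[0] = $imijk  (last char: 'k')
  sorted[1] = ijk$im  (last char: 'm')
  sorted[2] = imijk$  (last char: '$')
  sorted[3] = jk$imi  (last char: 'i')
  sorted[4] = k$imij  (last char: 'j')
  sorted[5] = mijk$i  (last char: 'i')
Last column: km$iji
Original string S is at sorted index 2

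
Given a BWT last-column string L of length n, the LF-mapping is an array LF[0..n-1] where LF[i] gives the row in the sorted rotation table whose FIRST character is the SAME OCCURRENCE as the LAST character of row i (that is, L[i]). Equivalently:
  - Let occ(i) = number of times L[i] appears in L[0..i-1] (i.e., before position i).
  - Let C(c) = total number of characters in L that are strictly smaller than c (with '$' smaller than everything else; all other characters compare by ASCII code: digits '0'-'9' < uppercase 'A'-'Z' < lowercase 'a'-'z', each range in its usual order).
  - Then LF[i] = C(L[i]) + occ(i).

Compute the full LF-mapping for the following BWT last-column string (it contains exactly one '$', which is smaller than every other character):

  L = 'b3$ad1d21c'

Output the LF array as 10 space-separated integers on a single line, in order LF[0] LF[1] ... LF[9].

Answer: 6 4 0 5 8 1 9 3 2 7

Derivation:
Char counts: '$':1, '1':2, '2':1, '3':1, 'a':1, 'b':1, 'c':1, 'd':2
C (first-col start): C('$')=0, C('1')=1, C('2')=3, C('3')=4, C('a')=5, C('b')=6, C('c')=7, C('d')=8
L[0]='b': occ=0, LF[0]=C('b')+0=6+0=6
L[1]='3': occ=0, LF[1]=C('3')+0=4+0=4
L[2]='$': occ=0, LF[2]=C('$')+0=0+0=0
L[3]='a': occ=0, LF[3]=C('a')+0=5+0=5
L[4]='d': occ=0, LF[4]=C('d')+0=8+0=8
L[5]='1': occ=0, LF[5]=C('1')+0=1+0=1
L[6]='d': occ=1, LF[6]=C('d')+1=8+1=9
L[7]='2': occ=0, LF[7]=C('2')+0=3+0=3
L[8]='1': occ=1, LF[8]=C('1')+1=1+1=2
L[9]='c': occ=0, LF[9]=C('c')+0=7+0=7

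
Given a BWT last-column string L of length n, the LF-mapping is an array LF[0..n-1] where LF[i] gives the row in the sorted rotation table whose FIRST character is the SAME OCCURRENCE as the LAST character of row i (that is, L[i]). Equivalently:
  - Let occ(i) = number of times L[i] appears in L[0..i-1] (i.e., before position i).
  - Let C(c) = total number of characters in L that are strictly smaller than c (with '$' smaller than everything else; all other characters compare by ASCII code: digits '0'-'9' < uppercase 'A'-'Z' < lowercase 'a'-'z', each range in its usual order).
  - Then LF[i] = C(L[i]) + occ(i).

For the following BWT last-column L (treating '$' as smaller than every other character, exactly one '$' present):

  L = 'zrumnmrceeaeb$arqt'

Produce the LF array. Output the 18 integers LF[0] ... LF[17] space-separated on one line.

Answer: 17 12 16 8 10 9 13 4 5 6 1 7 3 0 2 14 11 15

Derivation:
Char counts: '$':1, 'a':2, 'b':1, 'c':1, 'e':3, 'm':2, 'n':1, 'q':1, 'r':3, 't':1, 'u':1, 'z':1
C (first-col start): C('$')=0, C('a')=1, C('b')=3, C('c')=4, C('e')=5, C('m')=8, C('n')=10, C('q')=11, C('r')=12, C('t')=15, C('u')=16, C('z')=17
L[0]='z': occ=0, LF[0]=C('z')+0=17+0=17
L[1]='r': occ=0, LF[1]=C('r')+0=12+0=12
L[2]='u': occ=0, LF[2]=C('u')+0=16+0=16
L[3]='m': occ=0, LF[3]=C('m')+0=8+0=8
L[4]='n': occ=0, LF[4]=C('n')+0=10+0=10
L[5]='m': occ=1, LF[5]=C('m')+1=8+1=9
L[6]='r': occ=1, LF[6]=C('r')+1=12+1=13
L[7]='c': occ=0, LF[7]=C('c')+0=4+0=4
L[8]='e': occ=0, LF[8]=C('e')+0=5+0=5
L[9]='e': occ=1, LF[9]=C('e')+1=5+1=6
L[10]='a': occ=0, LF[10]=C('a')+0=1+0=1
L[11]='e': occ=2, LF[11]=C('e')+2=5+2=7
L[12]='b': occ=0, LF[12]=C('b')+0=3+0=3
L[13]='$': occ=0, LF[13]=C('$')+0=0+0=0
L[14]='a': occ=1, LF[14]=C('a')+1=1+1=2
L[15]='r': occ=2, LF[15]=C('r')+2=12+2=14
L[16]='q': occ=0, LF[16]=C('q')+0=11+0=11
L[17]='t': occ=0, LF[17]=C('t')+0=15+0=15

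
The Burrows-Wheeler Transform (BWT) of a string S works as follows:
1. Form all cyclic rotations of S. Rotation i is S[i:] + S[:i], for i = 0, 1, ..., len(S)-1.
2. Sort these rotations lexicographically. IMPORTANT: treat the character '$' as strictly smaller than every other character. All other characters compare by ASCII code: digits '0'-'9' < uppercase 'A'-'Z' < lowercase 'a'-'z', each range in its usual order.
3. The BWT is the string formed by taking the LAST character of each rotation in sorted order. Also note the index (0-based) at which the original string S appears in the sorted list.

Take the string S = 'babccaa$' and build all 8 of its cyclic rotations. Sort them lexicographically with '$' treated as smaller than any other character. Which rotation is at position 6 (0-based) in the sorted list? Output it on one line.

Answer: caa$babc

Derivation:
All 8 rotations (rotation i = S[i:]+S[:i]):
  rot[0] = babccaa$
  rot[1] = abccaa$b
  rot[2] = bccaa$ba
  rot[3] = ccaa$bab
  rot[4] = caa$babc
  rot[5] = aa$babcc
  rot[6] = a$babcca
  rot[7] = $babccaa
Sorted (with $ < everything):
  sorted[0] = $babccaa
  sorted[1] = a$babcca
  sorted[2] = aa$babcc
  sorted[3] = abccaa$b
  sorted[4] = babccaa$
  sorted[5] = bccaa$ba
  sorted[6] = caa$babc
  sorted[7] = ccaa$bab
sorted[6] = caa$babc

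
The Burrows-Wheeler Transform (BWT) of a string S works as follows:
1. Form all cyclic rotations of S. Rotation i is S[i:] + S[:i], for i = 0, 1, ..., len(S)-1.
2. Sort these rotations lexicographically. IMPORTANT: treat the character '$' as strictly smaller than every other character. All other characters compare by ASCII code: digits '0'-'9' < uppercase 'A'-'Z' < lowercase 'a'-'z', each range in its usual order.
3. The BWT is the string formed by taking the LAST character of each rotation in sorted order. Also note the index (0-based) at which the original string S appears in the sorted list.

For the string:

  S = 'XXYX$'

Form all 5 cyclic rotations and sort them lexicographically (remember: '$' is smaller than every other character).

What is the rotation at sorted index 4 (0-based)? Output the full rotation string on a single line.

All 5 rotations (rotation i = S[i:]+S[:i]):
  rot[0] = XXYX$
  rot[1] = XYX$X
  rot[2] = YX$XX
  rot[3] = X$XXY
  rot[4] = $XXYX
Sorted (with $ < everything):
  sorted[0] = $XXYX
  sorted[1] = X$XXY
  sorted[2] = XXYX$
  sorted[3] = XYX$X
  sorted[4] = YX$XX
sorted[4] = YX$XX

Answer: YX$XX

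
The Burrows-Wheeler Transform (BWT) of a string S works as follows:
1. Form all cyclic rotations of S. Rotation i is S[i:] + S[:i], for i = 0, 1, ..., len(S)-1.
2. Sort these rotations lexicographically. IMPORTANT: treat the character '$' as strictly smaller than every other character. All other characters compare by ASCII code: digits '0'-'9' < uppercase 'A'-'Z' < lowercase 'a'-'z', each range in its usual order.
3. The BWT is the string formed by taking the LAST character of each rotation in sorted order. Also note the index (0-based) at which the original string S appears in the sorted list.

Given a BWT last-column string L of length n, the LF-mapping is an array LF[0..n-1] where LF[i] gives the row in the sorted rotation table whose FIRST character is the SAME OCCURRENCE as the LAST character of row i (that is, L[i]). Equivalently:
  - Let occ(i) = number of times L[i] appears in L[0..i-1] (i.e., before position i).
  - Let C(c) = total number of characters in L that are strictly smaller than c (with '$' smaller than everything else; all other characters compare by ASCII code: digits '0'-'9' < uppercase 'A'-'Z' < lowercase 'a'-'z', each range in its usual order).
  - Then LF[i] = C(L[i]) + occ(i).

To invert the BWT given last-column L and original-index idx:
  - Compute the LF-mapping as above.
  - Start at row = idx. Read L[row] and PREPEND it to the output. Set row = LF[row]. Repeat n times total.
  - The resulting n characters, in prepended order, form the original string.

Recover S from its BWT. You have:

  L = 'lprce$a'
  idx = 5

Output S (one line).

LF mapping: 4 5 6 2 3 0 1
Walk LF starting at row 5, prepending L[row]:
  step 1: row=5, L[5]='$', prepend. Next row=LF[5]=0
  step 2: row=0, L[0]='l', prepend. Next row=LF[0]=4
  step 3: row=4, L[4]='e', prepend. Next row=LF[4]=3
  step 4: row=3, L[3]='c', prepend. Next row=LF[3]=2
  step 5: row=2, L[2]='r', prepend. Next row=LF[2]=6
  step 6: row=6, L[6]='a', prepend. Next row=LF[6]=1
  step 7: row=1, L[1]='p', prepend. Next row=LF[1]=5
Reversed output: parcel$

Answer: parcel$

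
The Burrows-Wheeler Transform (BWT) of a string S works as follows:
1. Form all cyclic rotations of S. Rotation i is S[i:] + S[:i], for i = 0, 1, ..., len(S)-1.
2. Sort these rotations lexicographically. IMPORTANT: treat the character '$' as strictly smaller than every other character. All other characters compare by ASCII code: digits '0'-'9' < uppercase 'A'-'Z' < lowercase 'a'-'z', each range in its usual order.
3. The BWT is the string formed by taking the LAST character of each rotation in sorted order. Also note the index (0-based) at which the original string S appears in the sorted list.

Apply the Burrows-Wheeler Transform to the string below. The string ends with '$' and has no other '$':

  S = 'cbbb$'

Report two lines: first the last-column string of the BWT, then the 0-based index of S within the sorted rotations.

Answer: bbbc$
4

Derivation:
All 5 rotations (rotation i = S[i:]+S[:i]):
  rot[0] = cbbb$
  rot[1] = bbb$c
  rot[2] = bb$cb
  rot[3] = b$cbb
  rot[4] = $cbbb
Sorted (with $ < everything):
  sorted[0] = $cbbb  (last char: 'b')
  sorted[1] = b$cbb  (last char: 'b')
  sorted[2] = bb$cb  (last char: 'b')
  sorted[3] = bbb$c  (last char: 'c')
  sorted[4] = cbbb$  (last char: '$')
Last column: bbbc$
Original string S is at sorted index 4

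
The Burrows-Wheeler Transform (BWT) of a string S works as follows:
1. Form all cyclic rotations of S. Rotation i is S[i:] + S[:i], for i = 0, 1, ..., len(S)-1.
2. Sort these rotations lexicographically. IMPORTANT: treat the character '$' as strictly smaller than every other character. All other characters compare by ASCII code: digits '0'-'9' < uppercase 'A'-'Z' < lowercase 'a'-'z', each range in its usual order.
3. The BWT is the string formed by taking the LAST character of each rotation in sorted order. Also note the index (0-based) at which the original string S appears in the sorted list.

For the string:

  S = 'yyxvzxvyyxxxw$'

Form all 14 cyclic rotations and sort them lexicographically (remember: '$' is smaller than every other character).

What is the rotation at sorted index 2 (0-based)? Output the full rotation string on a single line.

Answer: vzxvyyxxxw$yyx

Derivation:
All 14 rotations (rotation i = S[i:]+S[:i]):
  rot[0] = yyxvzxvyyxxxw$
  rot[1] = yxvzxvyyxxxw$y
  rot[2] = xvzxvyyxxxw$yy
  rot[3] = vzxvyyxxxw$yyx
  rot[4] = zxvyyxxxw$yyxv
  rot[5] = xvyyxxxw$yyxvz
  rot[6] = vyyxxxw$yyxvzx
  rot[7] = yyxxxw$yyxvzxv
  rot[8] = yxxxw$yyxvzxvy
  rot[9] = xxxw$yyxvzxvyy
  rot[10] = xxw$yyxvzxvyyx
  rot[11] = xw$yyxvzxvyyxx
  rot[12] = w$yyxvzxvyyxxx
  rot[13] = $yyxvzxvyyxxxw
Sorted (with $ < everything):
  sorted[0] = $yyxvzxvyyxxxw
  sorted[1] = vyyxxxw$yyxvzx
  sorted[2] = vzxvyyxxxw$yyx
  sorted[3] = w$yyxvzxvyyxxx
  sorted[4] = xvyyxxxw$yyxvz
  sorted[5] = xvzxvyyxxxw$yy
  sorted[6] = xw$yyxvzxvyyxx
  sorted[7] = xxw$yyxvzxvyyx
  sorted[8] = xxxw$yyxvzxvyy
  sorted[9] = yxvzxvyyxxxw$y
  sorted[10] = yxxxw$yyxvzxvy
  sorted[11] = yyxvzxvyyxxxw$
  sorted[12] = yyxxxw$yyxvzxv
  sorted[13] = zxvyyxxxw$yyxv
sorted[2] = vzxvyyxxxw$yyx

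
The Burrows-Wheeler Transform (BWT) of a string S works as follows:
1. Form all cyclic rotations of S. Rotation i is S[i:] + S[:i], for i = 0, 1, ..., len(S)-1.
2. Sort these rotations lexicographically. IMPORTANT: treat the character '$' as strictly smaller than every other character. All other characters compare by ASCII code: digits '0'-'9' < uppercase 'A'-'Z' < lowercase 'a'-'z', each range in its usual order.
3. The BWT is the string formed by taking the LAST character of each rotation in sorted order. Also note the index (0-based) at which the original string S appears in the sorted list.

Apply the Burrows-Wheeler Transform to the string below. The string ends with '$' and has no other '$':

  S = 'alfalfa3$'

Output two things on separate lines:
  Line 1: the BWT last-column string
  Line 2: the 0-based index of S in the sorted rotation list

All 9 rotations (rotation i = S[i:]+S[:i]):
  rot[0] = alfalfa3$
  rot[1] = lfalfa3$a
  rot[2] = falfa3$al
  rot[3] = alfa3$alf
  rot[4] = lfa3$alfa
  rot[5] = fa3$alfal
  rot[6] = a3$alfalf
  rot[7] = 3$alfalfa
  rot[8] = $alfalfa3
Sorted (with $ < everything):
  sorted[0] = $alfalfa3  (last char: '3')
  sorted[1] = 3$alfalfa  (last char: 'a')
  sorted[2] = a3$alfalf  (last char: 'f')
  sorted[3] = alfa3$alf  (last char: 'f')
  sorted[4] = alfalfa3$  (last char: '$')
  sorted[5] = fa3$alfal  (last char: 'l')
  sorted[6] = falfa3$al  (last char: 'l')
  sorted[7] = lfa3$alfa  (last char: 'a')
  sorted[8] = lfalfa3$a  (last char: 'a')
Last column: 3aff$llaa
Original string S is at sorted index 4

Answer: 3aff$llaa
4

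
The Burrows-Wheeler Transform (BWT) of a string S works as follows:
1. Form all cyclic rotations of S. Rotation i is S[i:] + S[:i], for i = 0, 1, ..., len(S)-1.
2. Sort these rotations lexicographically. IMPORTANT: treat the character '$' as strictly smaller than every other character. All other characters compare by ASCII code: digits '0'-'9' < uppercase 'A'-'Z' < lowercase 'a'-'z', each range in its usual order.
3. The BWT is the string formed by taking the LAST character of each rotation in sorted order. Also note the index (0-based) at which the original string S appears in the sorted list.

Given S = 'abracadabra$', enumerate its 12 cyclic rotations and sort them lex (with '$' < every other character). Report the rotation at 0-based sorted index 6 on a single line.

All 12 rotations (rotation i = S[i:]+S[:i]):
  rot[0] = abracadabra$
  rot[1] = bracadabra$a
  rot[2] = racadabra$ab
  rot[3] = acadabra$abr
  rot[4] = cadabra$abra
  rot[5] = adabra$abrac
  rot[6] = dabra$abraca
  rot[7] = abra$abracad
  rot[8] = bra$abracada
  rot[9] = ra$abracadab
  rot[10] = a$abracadabr
  rot[11] = $abracadabra
Sorted (with $ < everything):
  sorted[0] = $abracadabra
  sorted[1] = a$abracadabr
  sorted[2] = abra$abracad
  sorted[3] = abracadabra$
  sorted[4] = acadabra$abr
  sorted[5] = adabra$abrac
  sorted[6] = bra$abracada
  sorted[7] = bracadabra$a
  sorted[8] = cadabra$abra
  sorted[9] = dabra$abraca
  sorted[10] = ra$abracadab
  sorted[11] = racadabra$ab
sorted[6] = bra$abracada

Answer: bra$abracada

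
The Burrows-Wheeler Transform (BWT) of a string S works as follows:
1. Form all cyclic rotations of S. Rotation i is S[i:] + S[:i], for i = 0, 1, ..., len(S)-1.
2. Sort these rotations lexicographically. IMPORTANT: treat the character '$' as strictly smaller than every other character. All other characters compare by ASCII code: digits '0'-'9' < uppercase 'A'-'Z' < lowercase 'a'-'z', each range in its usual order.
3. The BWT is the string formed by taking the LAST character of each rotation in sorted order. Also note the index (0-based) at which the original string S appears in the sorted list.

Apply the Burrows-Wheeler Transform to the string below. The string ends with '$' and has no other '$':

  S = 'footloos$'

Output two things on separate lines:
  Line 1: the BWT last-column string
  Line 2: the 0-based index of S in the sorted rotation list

Answer: s$tlfoooo
1

Derivation:
All 9 rotations (rotation i = S[i:]+S[:i]):
  rot[0] = footloos$
  rot[1] = ootloos$f
  rot[2] = otloos$fo
  rot[3] = tloos$foo
  rot[4] = loos$foot
  rot[5] = oos$footl
  rot[6] = os$footlo
  rot[7] = s$footloo
  rot[8] = $footloos
Sorted (with $ < everything):
  sorted[0] = $footloos  (last char: 's')
  sorted[1] = footloos$  (last char: '$')
  sorted[2] = loos$foot  (last char: 't')
  sorted[3] = oos$footl  (last char: 'l')
  sorted[4] = ootloos$f  (last char: 'f')
  sorted[5] = os$footlo  (last char: 'o')
  sorted[6] = otloos$fo  (last char: 'o')
  sorted[7] = s$footloo  (last char: 'o')
  sorted[8] = tloos$foo  (last char: 'o')
Last column: s$tlfoooo
Original string S is at sorted index 1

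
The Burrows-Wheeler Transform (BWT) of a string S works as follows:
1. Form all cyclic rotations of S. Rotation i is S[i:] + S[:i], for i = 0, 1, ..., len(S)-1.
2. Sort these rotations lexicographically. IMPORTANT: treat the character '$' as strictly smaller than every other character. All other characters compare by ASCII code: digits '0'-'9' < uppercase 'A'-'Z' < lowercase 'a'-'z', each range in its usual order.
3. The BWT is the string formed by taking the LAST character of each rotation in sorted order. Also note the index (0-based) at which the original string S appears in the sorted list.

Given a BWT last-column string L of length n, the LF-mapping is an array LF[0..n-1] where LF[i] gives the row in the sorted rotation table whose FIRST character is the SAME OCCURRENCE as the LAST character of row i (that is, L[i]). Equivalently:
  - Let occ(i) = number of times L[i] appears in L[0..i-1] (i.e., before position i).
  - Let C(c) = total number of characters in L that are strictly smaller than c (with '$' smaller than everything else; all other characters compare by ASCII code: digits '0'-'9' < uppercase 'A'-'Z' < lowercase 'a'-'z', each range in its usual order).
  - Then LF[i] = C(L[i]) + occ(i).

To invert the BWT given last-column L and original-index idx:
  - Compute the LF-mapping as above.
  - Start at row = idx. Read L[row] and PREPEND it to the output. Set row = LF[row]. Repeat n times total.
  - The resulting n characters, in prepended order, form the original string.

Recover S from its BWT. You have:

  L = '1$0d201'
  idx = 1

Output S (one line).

LF mapping: 3 0 1 6 5 2 4
Walk LF starting at row 1, prepending L[row]:
  step 1: row=1, L[1]='$', prepend. Next row=LF[1]=0
  step 2: row=0, L[0]='1', prepend. Next row=LF[0]=3
  step 3: row=3, L[3]='d', prepend. Next row=LF[3]=6
  step 4: row=6, L[6]='1', prepend. Next row=LF[6]=4
  step 5: row=4, L[4]='2', prepend. Next row=LF[4]=5
  step 6: row=5, L[5]='0', prepend. Next row=LF[5]=2
  step 7: row=2, L[2]='0', prepend. Next row=LF[2]=1
Reversed output: 0021d1$

Answer: 0021d1$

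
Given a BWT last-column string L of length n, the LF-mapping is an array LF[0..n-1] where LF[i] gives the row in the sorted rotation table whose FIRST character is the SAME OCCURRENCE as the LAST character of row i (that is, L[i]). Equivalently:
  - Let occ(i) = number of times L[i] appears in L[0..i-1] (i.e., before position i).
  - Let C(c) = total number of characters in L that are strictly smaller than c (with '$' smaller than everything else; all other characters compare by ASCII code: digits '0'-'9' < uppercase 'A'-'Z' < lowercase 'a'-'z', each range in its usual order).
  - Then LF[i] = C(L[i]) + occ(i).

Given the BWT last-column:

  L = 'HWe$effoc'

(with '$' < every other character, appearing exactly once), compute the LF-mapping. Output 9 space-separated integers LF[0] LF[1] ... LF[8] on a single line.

Char counts: '$':1, 'H':1, 'W':1, 'c':1, 'e':2, 'f':2, 'o':1
C (first-col start): C('$')=0, C('H')=1, C('W')=2, C('c')=3, C('e')=4, C('f')=6, C('o')=8
L[0]='H': occ=0, LF[0]=C('H')+0=1+0=1
L[1]='W': occ=0, LF[1]=C('W')+0=2+0=2
L[2]='e': occ=0, LF[2]=C('e')+0=4+0=4
L[3]='$': occ=0, LF[3]=C('$')+0=0+0=0
L[4]='e': occ=1, LF[4]=C('e')+1=4+1=5
L[5]='f': occ=0, LF[5]=C('f')+0=6+0=6
L[6]='f': occ=1, LF[6]=C('f')+1=6+1=7
L[7]='o': occ=0, LF[7]=C('o')+0=8+0=8
L[8]='c': occ=0, LF[8]=C('c')+0=3+0=3

Answer: 1 2 4 0 5 6 7 8 3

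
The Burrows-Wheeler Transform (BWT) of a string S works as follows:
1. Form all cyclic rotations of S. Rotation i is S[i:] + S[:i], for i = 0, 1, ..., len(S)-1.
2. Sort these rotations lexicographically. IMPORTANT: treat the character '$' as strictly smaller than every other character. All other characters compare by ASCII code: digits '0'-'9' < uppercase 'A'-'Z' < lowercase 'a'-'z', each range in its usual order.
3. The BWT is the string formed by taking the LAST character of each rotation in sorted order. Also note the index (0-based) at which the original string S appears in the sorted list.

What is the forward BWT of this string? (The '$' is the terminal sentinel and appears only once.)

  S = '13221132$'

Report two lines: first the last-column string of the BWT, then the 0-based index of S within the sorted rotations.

All 9 rotations (rotation i = S[i:]+S[:i]):
  rot[0] = 13221132$
  rot[1] = 3221132$1
  rot[2] = 221132$13
  rot[3] = 21132$132
  rot[4] = 1132$1322
  rot[5] = 132$13221
  rot[6] = 32$132211
  rot[7] = 2$1322113
  rot[8] = $13221132
Sorted (with $ < everything):
  sorted[0] = $13221132  (last char: '2')
  sorted[1] = 1132$1322  (last char: '2')
  sorted[2] = 132$13221  (last char: '1')
  sorted[3] = 13221132$  (last char: '$')
  sorted[4] = 2$1322113  (last char: '3')
  sorted[5] = 21132$132  (last char: '2')
  sorted[6] = 221132$13  (last char: '3')
  sorted[7] = 32$132211  (last char: '1')
  sorted[8] = 3221132$1  (last char: '1')
Last column: 221$32311
Original string S is at sorted index 3

Answer: 221$32311
3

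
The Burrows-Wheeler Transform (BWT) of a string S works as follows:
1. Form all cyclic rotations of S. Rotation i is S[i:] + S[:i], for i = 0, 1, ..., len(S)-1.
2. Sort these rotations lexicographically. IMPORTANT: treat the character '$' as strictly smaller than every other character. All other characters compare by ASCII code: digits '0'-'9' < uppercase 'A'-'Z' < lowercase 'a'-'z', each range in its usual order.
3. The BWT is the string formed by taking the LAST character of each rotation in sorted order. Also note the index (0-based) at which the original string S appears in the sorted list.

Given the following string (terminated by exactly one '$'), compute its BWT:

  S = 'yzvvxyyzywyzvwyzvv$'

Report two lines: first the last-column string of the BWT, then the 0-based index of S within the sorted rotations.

Answer: vvzzzvvyvzxw$wyyyyy
12

Derivation:
All 19 rotations (rotation i = S[i:]+S[:i]):
  rot[0] = yzvvxyyzywyzvwyzvv$
  rot[1] = zvvxyyzywyzvwyzvv$y
  rot[2] = vvxyyzywyzvwyzvv$yz
  rot[3] = vxyyzywyzvwyzvv$yzv
  rot[4] = xyyzywyzvwyzvv$yzvv
  rot[5] = yyzywyzvwyzvv$yzvvx
  rot[6] = yzywyzvwyzvv$yzvvxy
  rot[7] = zywyzvwyzvv$yzvvxyy
  rot[8] = ywyzvwyzvv$yzvvxyyz
  rot[9] = wyzvwyzvv$yzvvxyyzy
  rot[10] = yzvwyzvv$yzvvxyyzyw
  rot[11] = zvwyzvv$yzvvxyyzywy
  rot[12] = vwyzvv$yzvvxyyzywyz
  rot[13] = wyzvv$yzvvxyyzywyzv
  rot[14] = yzvv$yzvvxyyzywyzvw
  rot[15] = zvv$yzvvxyyzywyzvwy
  rot[16] = vv$yzvvxyyzywyzvwyz
  rot[17] = v$yzvvxyyzywyzvwyzv
  rot[18] = $yzvvxyyzywyzvwyzvv
Sorted (with $ < everything):
  sorted[0] = $yzvvxyyzywyzvwyzvv  (last char: 'v')
  sorted[1] = v$yzvvxyyzywyzvwyzv  (last char: 'v')
  sorted[2] = vv$yzvvxyyzywyzvwyz  (last char: 'z')
  sorted[3] = vvxyyzywyzvwyzvv$yz  (last char: 'z')
  sorted[4] = vwyzvv$yzvvxyyzywyz  (last char: 'z')
  sorted[5] = vxyyzywyzvwyzvv$yzv  (last char: 'v')
  sorted[6] = wyzvv$yzvvxyyzywyzv  (last char: 'v')
  sorted[7] = wyzvwyzvv$yzvvxyyzy  (last char: 'y')
  sorted[8] = xyyzywyzvwyzvv$yzvv  (last char: 'v')
  sorted[9] = ywyzvwyzvv$yzvvxyyz  (last char: 'z')
  sorted[10] = yyzywyzvwyzvv$yzvvx  (last char: 'x')
  sorted[11] = yzvv$yzvvxyyzywyzvw  (last char: 'w')
  sorted[12] = yzvvxyyzywyzvwyzvv$  (last char: '$')
  sorted[13] = yzvwyzvv$yzvvxyyzyw  (last char: 'w')
  sorted[14] = yzywyzvwyzvv$yzvvxy  (last char: 'y')
  sorted[15] = zvv$yzvvxyyzywyzvwy  (last char: 'y')
  sorted[16] = zvvxyyzywyzvwyzvv$y  (last char: 'y')
  sorted[17] = zvwyzvv$yzvvxyyzywy  (last char: 'y')
  sorted[18] = zywyzvwyzvv$yzvvxyy  (last char: 'y')
Last column: vvzzzvvyvzxw$wyyyyy
Original string S is at sorted index 12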